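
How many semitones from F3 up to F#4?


Absolute semitone position = octave×12 + chromatic position
F3: 3×12 + 5 = 41
F#4: 4×12 + 6 = 54
Difference = 54 - 41 = 13
= 13 semitones


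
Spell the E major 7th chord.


Step by step:
Major 7th chord = root + major 3rd + perfect 5th + major 7th
Seventh chords stack in thirds, so the letter names are E-G-B-D
Root: E
Major 3rd above E: G#
Perfect 5th above E: B
Major 7th above E: D#
Chord = E G# B D#


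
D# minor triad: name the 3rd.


Reasoning:
Minor triad = root + minor 3rd (3 semitones) + perfect 5th (7 semitones)
A triad on D# stacks thirds, so the chord tones use letter names D-F-A
Root: D#
Minor 3rd above D#: F#
Perfect 5th above D#: A#
The 3rd = F#


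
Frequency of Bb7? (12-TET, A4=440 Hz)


Working:
f = 440 × 2^(n/12) where n = semitones from A4
Bb7: 37 semitones from A4
f = 440 × 2^(37/12)
f = 3729.31 Hz


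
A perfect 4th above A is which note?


A 4th spans 4 letter names, so from A we land on D
A perfect 4th = 5 semitones above A
Spell D at that pitch: D
= D


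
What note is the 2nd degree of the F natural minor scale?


Working:
Natural minor scale pattern: W-H-W-W-H-W-W (2-1-2-2-1-2-2 semitones)
Starting from F:
  F + 2 semitones → G
  G + 1 semitone → Ab
  Ab + 2 semitones → Bb
  Bb + 2 semitones → C
  C + 1 semitone → Db
  Db + 2 semitones → Eb
  Eb + 2 semitones → F
Scale: F G Ab Bb C Db Eb
Degree 2 = G


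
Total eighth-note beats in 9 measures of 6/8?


Step by step:
Time signature 6/8: the bottom number 8 means the eighth note gets one count
The top number 6 means 6 eighth-note beats per measure
Total = 6 × 9 measures
= 54 eighth-note beats


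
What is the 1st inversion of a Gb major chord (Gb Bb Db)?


Let's work it out.
Root position: Gb Bb Db
1st inversion: move root up an octave
Bass note: Bb
Notes (bottom to top) = Bb Db Gb


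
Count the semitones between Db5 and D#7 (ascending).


Absolute semitone position = octave×12 + chromatic position
Db5: 5×12 + 1 = 61
D#7: 7×12 + 3 = 87
Difference = 87 - 61 = 26
= 26 semitones


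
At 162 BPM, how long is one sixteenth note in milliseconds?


Reasoning:
One quarter-note beat = 60000 / BPM = 60000 / 162 ms
Sixteenth note = 1/4 × quarter note
Duration = 1/4 × 60000 / 162 = 15000 / 162
= 92.6 ms


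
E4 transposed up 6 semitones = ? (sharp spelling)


E4: chromatic position 4 in octave 4 → absolute = 4×12 + 4 = 52
Transpose up 6: 52 + 6 = 58
58 = 4×12 + 10 → A# in octave 4
Result = A#4


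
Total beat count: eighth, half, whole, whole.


Working:
Beat values:
  eighth = 0.5 beats
  half = 2 beats
  whole = 4 beats
  whole = 4 beats
Sum = 0.5 + 2 + 4 + 4
= 10.5 beats


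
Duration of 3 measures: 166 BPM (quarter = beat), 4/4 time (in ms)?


Working:
Quarter-note beat duration = 60000 / 166 ms
Beats per measure (4/4) = 4
One measure = 4 × 60000 / 166 = 240000 / 166 ms
3 measures = 3 × 240000 / 166 = 720000 / 166
= 4337.3 ms


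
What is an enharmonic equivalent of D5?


Let's work it out.
Enharmonic notes sound the same pitch but are spelled with different letter names
D and Ebb name the same pitch class
= Ebb5


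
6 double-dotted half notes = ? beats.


Base half note = 2 beats
Dot 1 adds half the previous value: +1
Dot 2 adds half the previous value: +1/2
One double-dotted half = 2 + 1 + 1/2 = 7/2
6 of them = 6 × 7/2 = 21
= 21 beats


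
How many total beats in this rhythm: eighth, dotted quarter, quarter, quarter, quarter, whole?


Let's work it out.
Beat values:
  eighth = 0.5 beats
  dotted quarter = 1.5 beats
  quarter = 1 beat
  quarter = 1 beat
  quarter = 1 beat
  whole = 4 beats
Sum = 0.5 + 1.5 + 1 + 1 + 1 + 4
= 9 beats


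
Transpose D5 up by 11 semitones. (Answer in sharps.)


Reasoning:
D5: chromatic position 2 in octave 5 → absolute = 5×12 + 2 = 62
Transpose up 11: 62 + 11 = 73
73 = 6×12 + 1 → C# in octave 6
Result = C#6


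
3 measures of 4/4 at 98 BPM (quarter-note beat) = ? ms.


Let's work it out.
Quarter-note beat duration = 60000 / 98 ms
Beats per measure (4/4) = 4
One measure = 4 × 60000 / 98 = 240000 / 98 ms
3 measures = 3 × 240000 / 98 = 720000 / 98
= 7346.9 ms


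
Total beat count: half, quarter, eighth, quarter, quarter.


Beat values:
  half = 2 beats
  quarter = 1 beat
  eighth = 0.5 beats
  quarter = 1 beat
  quarter = 1 beat
Sum = 2 + 1 + 0.5 + 1 + 1
= 5.5 beats


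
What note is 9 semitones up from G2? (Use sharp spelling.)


G2: chromatic position 7 in octave 2 → absolute = 2×12 + 7 = 31
Transpose up 9: 31 + 9 = 40
40 = 3×12 + 4 → E in octave 3
Result = E3


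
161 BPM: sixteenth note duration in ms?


One quarter-note beat = 60000 / BPM = 60000 / 161 ms
Sixteenth note = 1/4 × quarter note
Duration = 1/4 × 60000 / 161 = 15000 / 161
= 93.2 ms


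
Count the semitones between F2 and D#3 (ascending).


Step by step:
Absolute semitone position = octave×12 + chromatic position
F2: 2×12 + 5 = 29
D#3: 3×12 + 3 = 39
Difference = 39 - 29 = 10
= 10 semitones


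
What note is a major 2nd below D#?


Reasoning:
A 2nd spans 2 letter names, so from D we land on C
A major 2nd = 2 semitones below D#
Spell C at that pitch: C#
= C#


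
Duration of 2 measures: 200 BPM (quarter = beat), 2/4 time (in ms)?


Quarter-note beat duration = 60000 / 200 ms
Beats per measure (2/4) = 2
One measure = 2 × 60000 / 200 = 120000 / 200 ms
2 measures = 2 × 120000 / 200 = 240000 / 200
= 1200.0 ms


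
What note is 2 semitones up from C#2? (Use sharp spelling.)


Solution.
C#2: chromatic position 1 in octave 2 → absolute = 2×12 + 1 = 25
Transpose up 2: 25 + 2 = 27
27 = 2×12 + 3 → D# in octave 2
Result = D#2


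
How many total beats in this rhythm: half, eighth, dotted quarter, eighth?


Step by step:
Beat values:
  half = 2 beats
  eighth = 0.5 beats
  dotted quarter = 1.5 beats
  eighth = 0.5 beats
Sum = 2 + 0.5 + 1.5 + 0.5
= 4.5 beats


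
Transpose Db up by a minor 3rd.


Reasoning:
minor 3rd: 3 letter names, 3 semitones
Letter: D + 2 → F
Pitch: Db + 3 semitones, spelled as an F → Fb
= Fb


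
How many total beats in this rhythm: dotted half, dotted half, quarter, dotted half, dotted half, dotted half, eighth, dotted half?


Working:
Beat values:
  dotted half = 3 beats
  dotted half = 3 beats
  quarter = 1 beat
  dotted half = 3 beats
  dotted half = 3 beats
  dotted half = 3 beats
  eighth = 0.5 beats
  dotted half = 3 beats
Sum = 3 + 3 + 1 + 3 + 3 + 3 + 0.5 + 3
= 19.5 beats


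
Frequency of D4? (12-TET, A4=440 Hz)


Let's work it out.
f = 440 × 2^(n/12) where n = semitones from A4
D4: -7 semitones from A4
f = 440 × 2^(-7/12)
f = 293.66 Hz


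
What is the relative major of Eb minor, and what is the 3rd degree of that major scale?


The relative major shares the key signature and is a minor 3rd above the minor tonic
A minor 3rd above Eb is Gb
→ relative major of Eb minor is Gb major
Gb major scale: Gb Ab Bb Cb Db Eb F
= Gb major; 3rd degree = Bb


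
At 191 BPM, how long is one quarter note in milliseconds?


Working:
One quarter-note beat = 60000 / BPM = 60000 / 191 ms
Duration = 60000 / 191
= 314.1 ms


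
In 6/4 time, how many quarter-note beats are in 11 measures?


Solution.
Time signature 6/4: the bottom number 4 means the quarter note gets one count
The top number 6 means 6 quarter-note beats per measure
Total = 6 × 11 measures
= 66 quarter-note beats


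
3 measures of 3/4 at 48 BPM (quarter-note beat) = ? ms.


Quarter-note beat duration = 60000 / 48 ms
Beats per measure (3/4) = 3
One measure = 3 × 60000 / 48 = 180000 / 48 ms
3 measures = 3 × 180000 / 48 = 540000 / 48
= 11250.0 ms


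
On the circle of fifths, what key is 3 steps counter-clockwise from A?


Working:
Each counter-clockwise step moves down a perfect 5th (= up a perfect 4th)
From A: A → D → G → C
= C


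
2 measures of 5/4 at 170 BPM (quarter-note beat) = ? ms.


Working:
Quarter-note beat duration = 60000 / 170 ms
Beats per measure (5/4) = 5
One measure = 5 × 60000 / 170 = 300000 / 170 ms
2 measures = 2 × 300000 / 170 = 600000 / 170
= 3529.4 ms


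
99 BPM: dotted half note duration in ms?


Let's work it out.
One quarter-note beat = 60000 / BPM = 60000 / 99 ms
Dotted half note = 3 × quarter note
Duration = 3 × 60000 / 99 = 180000 / 99
= 1818.2 ms


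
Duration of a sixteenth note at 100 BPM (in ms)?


Solution.
One quarter-note beat = 60000 / BPM = 60000 / 100 ms
Sixteenth note = 1/4 × quarter note
Duration = 1/4 × 60000 / 100 = 15000 / 100
= 150.0 ms


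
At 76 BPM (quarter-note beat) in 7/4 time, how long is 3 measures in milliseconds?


Quarter-note beat duration = 60000 / 76 ms
Beats per measure (7/4) = 7
One measure = 7 × 60000 / 76 = 420000 / 76 ms
3 measures = 3 × 420000 / 76 = 1260000 / 76
= 16578.9 ms


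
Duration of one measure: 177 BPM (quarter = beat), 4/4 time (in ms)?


Reasoning:
Quarter-note beat duration = 60000 / 177 ms
Beats per measure (4/4) = 4
One measure = 4 × 60000 / 177 = 240000 / 177 ms
= 1355.9 ms


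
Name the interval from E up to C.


Working:
Letter names: E → C spans 6 letter names → a 6th
Semitones: E → C = 8 half-steps
A 6th of 8 semitones is a minor 6th
= minor 6th


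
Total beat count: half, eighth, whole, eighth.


Solution.
Beat values:
  half = 2 beats
  eighth = 0.5 beats
  whole = 4 beats
  eighth = 0.5 beats
Sum = 2 + 0.5 + 4 + 0.5
= 7 beats


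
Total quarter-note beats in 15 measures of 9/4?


Step by step:
Time signature 9/4: the bottom number 4 means the quarter note gets one count
The top number 9 means 9 quarter-note beats per measure
Total = 9 × 15 measures
= 135 quarter-note beats


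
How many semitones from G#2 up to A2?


Reasoning:
Absolute semitone position = octave×12 + chromatic position
G#2: 2×12 + 8 = 32
A2: 2×12 + 9 = 33
Difference = 33 - 32 = 1
= 1 semitone


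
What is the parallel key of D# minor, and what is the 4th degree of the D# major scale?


Parallel keys share the same tonic but differ in mode
D# minor → parallel is D# major
D# major scale: D# E# F## G# A# B# C##
= D# major; 4th degree = G#


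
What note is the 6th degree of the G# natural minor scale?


Let's work it out.
Natural minor scale pattern: W-H-W-W-H-W-W (2-1-2-2-1-2-2 semitones)
Starting from G#:
  G# + 2 semitones → A#
  A# + 1 semitone → B
  B + 2 semitones → C#
  C# + 2 semitones → D#
  D# + 1 semitone → E
  E + 2 semitones → F#
  F# + 2 semitones → G#
Scale: G# A# B C# D# E F#
Degree 6 = E


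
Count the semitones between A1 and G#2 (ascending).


Absolute semitone position = octave×12 + chromatic position
A1: 1×12 + 9 = 21
G#2: 2×12 + 8 = 32
Difference = 32 - 21 = 11
= 11 semitones


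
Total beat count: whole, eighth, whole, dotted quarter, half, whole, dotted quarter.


Beat values:
  whole = 4 beats
  eighth = 0.5 beats
  whole = 4 beats
  dotted quarter = 1.5 beats
  half = 2 beats
  whole = 4 beats
  dotted quarter = 1.5 beats
Sum = 4 + 0.5 + 4 + 1.5 + 2 + 4 + 1.5
= 17.5 beats


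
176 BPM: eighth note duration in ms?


Let's work it out.
One quarter-note beat = 60000 / BPM = 60000 / 176 ms
Eighth note = 1/2 × quarter note
Duration = 1/2 × 60000 / 176 = 30000 / 176
= 170.5 ms


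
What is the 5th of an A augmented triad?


Step by step:
Augmented triad = root + major 3rd (4 semitones) + augmented 5th (8 semitones)
A triad on A stacks thirds, so the chord tones use letter names A-C-E
Root: A
Major 3rd above A: C#
Augmented 5th above A: E#
The 5th = E#


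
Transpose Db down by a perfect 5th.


Solution.
perfect 5th: 5 letter names, 7 semitones
Letter: D - 4 → G
Pitch: Db - 7 semitones, spelled as a G → Gb
= Gb


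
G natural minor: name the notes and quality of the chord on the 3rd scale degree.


Let's work it out.
G natural minor scale: G A Bb C D Eb F
Diatonic triad on degree 3 stacks scale notes 3, 5, 7: Bb D F
Bb→D = 4 semitones; Bb→F = 7 semitones → major triad
= Bb D F (major)


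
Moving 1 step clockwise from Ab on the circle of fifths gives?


Each clockwise step on the circle of fifths moves up a perfect 5th
From Ab: Ab → Eb
= Eb


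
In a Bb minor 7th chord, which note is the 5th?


Step by step:
Minor 7th chord = root + minor 3rd + perfect 5th + minor 7th
Seventh chords stack in thirds, so the letter names are B-D-F-A
Root: Bb
Minor 3rd above Bb: Db
Perfect 5th above Bb: F
Minor 7th above Bb: Ab
The 5th = F


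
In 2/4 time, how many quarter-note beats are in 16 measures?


Reasoning:
Time signature 2/4: the bottom number 4 means the quarter note gets one count
The top number 2 means 2 quarter-note beats per measure
Total = 2 × 16 measures
= 32 quarter-note beats


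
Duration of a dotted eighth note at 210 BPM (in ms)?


Let's work it out.
One quarter-note beat = 60000 / BPM = 60000 / 210 ms
Dotted eighth note = 3/4 × quarter note
Duration = 3/4 × 60000 / 210 = 45000 / 210
= 214.3 ms


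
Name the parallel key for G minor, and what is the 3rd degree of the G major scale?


Solution.
Parallel keys share the same tonic but differ in mode
G minor → parallel is G major
G major scale: G A B C D E F#
= G major; 3rd degree = B


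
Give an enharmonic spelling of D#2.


Enharmonic notes sound the same pitch but are spelled with different letter names
D# and Eb name the same pitch class
= Eb2


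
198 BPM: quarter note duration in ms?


Let's work it out.
One quarter-note beat = 60000 / BPM = 60000 / 198 ms
Duration = 60000 / 198
= 303.0 ms


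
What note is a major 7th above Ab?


Solution.
A 7th spans 7 letter names, so from A we land on G
A major 7th = 11 semitones above Ab
Spell G at that pitch: G
= G


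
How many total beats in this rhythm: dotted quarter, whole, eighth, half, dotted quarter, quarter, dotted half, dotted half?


Working:
Beat values:
  dotted quarter = 1.5 beats
  whole = 4 beats
  eighth = 0.5 beats
  half = 2 beats
  dotted quarter = 1.5 beats
  quarter = 1 beat
  dotted half = 3 beats
  dotted half = 3 beats
Sum = 1.5 + 4 + 0.5 + 2 + 1.5 + 1 + 3 + 3
= 16.5 beats


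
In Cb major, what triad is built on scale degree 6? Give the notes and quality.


Solution.
Cb major scale: Cb Db Eb Fb Gb Ab Bb
Diatonic triad on degree 6 stacks scale notes 6, 1, 3: Ab Cb Eb
Ab→Cb = 3 semitones; Ab→Eb = 7 semitones → minor triad
= Ab Cb Eb (minor)


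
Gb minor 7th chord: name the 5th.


Step by step:
Minor 7th chord = root + minor 3rd + perfect 5th + minor 7th
Seventh chords stack in thirds, so the letter names are G-B-D-F
Root: Gb
Minor 3rd above Gb: Bbb
Perfect 5th above Gb: Db
Minor 7th above Gb: Fb
The 5th = Db


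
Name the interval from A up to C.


Letter names: A → C spans 3 letter names → a 3rd
Semitones: A → C = 3 half-steps
A 3rd of 3 semitones is a minor 3rd
= minor 3rd


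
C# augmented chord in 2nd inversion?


Root position: C# E# G##
2nd inversion: move root and 3rd up an octave
Bass note: G##
Notes (bottom to top) = G## C# E#


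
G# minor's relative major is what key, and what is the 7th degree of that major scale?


Step by step:
The relative major shares the key signature and is a minor 3rd above the minor tonic
A minor 3rd above G# is B
→ relative major of G# minor is B major
B major scale: B C# D# E F# G# A#
= B major; 7th degree = A#


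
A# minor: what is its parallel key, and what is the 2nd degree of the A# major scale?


Solution.
Parallel keys share the same tonic but differ in mode
A# minor → parallel is A# major
A# major scale: A# B# C## D# E# F## G##
= A# major; 2nd degree = B#


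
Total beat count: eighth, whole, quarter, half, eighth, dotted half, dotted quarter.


Working:
Beat values:
  eighth = 0.5 beats
  whole = 4 beats
  quarter = 1 beat
  half = 2 beats
  eighth = 0.5 beats
  dotted half = 3 beats
  dotted quarter = 1.5 beats
Sum = 0.5 + 4 + 1 + 2 + 0.5 + 3 + 1.5
= 12.5 beats


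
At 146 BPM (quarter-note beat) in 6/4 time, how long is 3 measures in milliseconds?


Quarter-note beat duration = 60000 / 146 ms
Beats per measure (6/4) = 6
One measure = 6 × 60000 / 146 = 360000 / 146 ms
3 measures = 3 × 360000 / 146 = 1080000 / 146
= 7397.3 ms


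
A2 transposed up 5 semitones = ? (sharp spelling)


A2: chromatic position 9 in octave 2 → absolute = 2×12 + 9 = 33
Transpose up 5: 33 + 5 = 38
38 = 3×12 + 2 → D in octave 3
Result = D3


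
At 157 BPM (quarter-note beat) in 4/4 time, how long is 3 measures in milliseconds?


Step by step:
Quarter-note beat duration = 60000 / 157 ms
Beats per measure (4/4) = 4
One measure = 4 × 60000 / 157 = 240000 / 157 ms
3 measures = 3 × 240000 / 157 = 720000 / 157
= 4586.0 ms


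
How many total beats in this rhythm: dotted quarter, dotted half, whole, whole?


Let's work it out.
Beat values:
  dotted quarter = 1.5 beats
  dotted half = 3 beats
  whole = 4 beats
  whole = 4 beats
Sum = 1.5 + 3 + 4 + 4
= 12.5 beats


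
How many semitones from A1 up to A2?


Absolute semitone position = octave×12 + chromatic position
A1: 1×12 + 9 = 21
A2: 2×12 + 9 = 33
Difference = 33 - 21 = 12
= 12 semitones


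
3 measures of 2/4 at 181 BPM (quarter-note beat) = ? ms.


Reasoning:
Quarter-note beat duration = 60000 / 181 ms
Beats per measure (2/4) = 2
One measure = 2 × 60000 / 181 = 120000 / 181 ms
3 measures = 3 × 120000 / 181 = 360000 / 181
= 1989.0 ms


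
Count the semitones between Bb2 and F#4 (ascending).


Solution.
Absolute semitone position = octave×12 + chromatic position
Bb2: 2×12 + 10 = 34
F#4: 4×12 + 6 = 54
Difference = 54 - 34 = 20
= 20 semitones


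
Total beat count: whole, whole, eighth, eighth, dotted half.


Beat values:
  whole = 4 beats
  whole = 4 beats
  eighth = 0.5 beats
  eighth = 0.5 beats
  dotted half = 3 beats
Sum = 4 + 4 + 0.5 + 0.5 + 3
= 12 beats


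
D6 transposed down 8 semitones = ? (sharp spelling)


Reasoning:
D6: chromatic position 2 in octave 6 → absolute = 6×12 + 2 = 74
Transpose down 8: 74 - 8 = 66
66 = 5×12 + 6 → F# in octave 5
Result = F#5


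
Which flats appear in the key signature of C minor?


Step by step:
Flat minor keys: A(0), D(1), G(2), C(3), F(4), Bb(5), Eb(6), Ab(7)
C minor has 3 flats
Order of flats: Bb Eb Ab Db Gb Cb Fb → first 3: Bb, Eb, Ab
= Bb, Eb, Ab


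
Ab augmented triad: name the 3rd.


Let's work it out.
Augmented triad = root + major 3rd (4 semitones) + augmented 5th (8 semitones)
A triad on Ab stacks thirds, so the chord tones use letter names A-C-E
Root: Ab
Major 3rd above Ab: C
Augmented 5th above Ab: E
The 3rd = C


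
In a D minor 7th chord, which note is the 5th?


Working:
Minor 7th chord = root + minor 3rd + perfect 5th + minor 7th
Seventh chords stack in thirds, so the letter names are D-F-A-C
Root: D
Minor 3rd above D: F
Perfect 5th above D: A
Minor 7th above D: C
The 5th = A


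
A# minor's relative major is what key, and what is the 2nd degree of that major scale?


The relative major shares the key signature and is a minor 3rd above the minor tonic
A minor 3rd above A# is C#
→ relative major of A# minor is C# major
C# major scale: C# D# E# F# G# A# B#
= C# major; 2nd degree = D#


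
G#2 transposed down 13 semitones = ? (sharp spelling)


Reasoning:
G#2: chromatic position 8 in octave 2 → absolute = 2×12 + 8 = 32
Transpose down 13: 32 - 13 = 19
19 = 1×12 + 7 → G in octave 1
Result = G1


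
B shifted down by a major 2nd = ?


Working:
major 2nd: 2 letter names, 2 semitones
Letter: B - 1 → A
Pitch: B - 2 semitones, spelled as an A → A
= A


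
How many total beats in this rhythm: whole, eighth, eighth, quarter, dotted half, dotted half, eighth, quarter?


Solution.
Beat values:
  whole = 4 beats
  eighth = 0.5 beats
  eighth = 0.5 beats
  quarter = 1 beat
  dotted half = 3 beats
  dotted half = 3 beats
  eighth = 0.5 beats
  quarter = 1 beat
Sum = 4 + 0.5 + 0.5 + 1 + 3 + 3 + 0.5 + 1
= 13.5 beats


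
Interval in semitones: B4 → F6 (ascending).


Let's work it out.
Absolute semitone position = octave×12 + chromatic position
B4: 4×12 + 11 = 59
F6: 6×12 + 5 = 77
Difference = 77 - 59 = 18
= 18 semitones


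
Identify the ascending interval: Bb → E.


Working:
Letter names: B → E spans 4 letter names → a 4th
Semitones: Bb → E = 6 half-steps
A 4th of 6 semitones is an augmented 4th
= augmented 4th


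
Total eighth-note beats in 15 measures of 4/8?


Let's work it out.
Time signature 4/8: the bottom number 8 means the eighth note gets one count
The top number 4 means 4 eighth-note beats per measure
Total = 4 × 15 measures
= 60 eighth-note beats


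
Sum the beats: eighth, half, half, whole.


Let's work it out.
Beat values:
  eighth = 0.5 beats
  half = 2 beats
  half = 2 beats
  whole = 4 beats
Sum = 0.5 + 2 + 2 + 4
= 8.5 beats


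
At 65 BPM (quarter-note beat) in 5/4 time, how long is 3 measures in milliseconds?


Step by step:
Quarter-note beat duration = 60000 / 65 ms
Beats per measure (5/4) = 5
One measure = 5 × 60000 / 65 = 300000 / 65 ms
3 measures = 3 × 300000 / 65 = 900000 / 65
= 13846.2 ms


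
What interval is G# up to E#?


Step by step:
Letter names: G → E spans 6 letter names → a 6th
Semitones: G# → E# = 9 half-steps
A 6th of 9 semitones is a major 6th
= major 6th


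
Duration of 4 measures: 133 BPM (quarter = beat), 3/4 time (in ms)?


Quarter-note beat duration = 60000 / 133 ms
Beats per measure (3/4) = 3
One measure = 3 × 60000 / 133 = 180000 / 133 ms
4 measures = 4 × 180000 / 133 = 720000 / 133
= 5413.5 ms


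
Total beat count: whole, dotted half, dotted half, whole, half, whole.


Working:
Beat values:
  whole = 4 beats
  dotted half = 3 beats
  dotted half = 3 beats
  whole = 4 beats
  half = 2 beats
  whole = 4 beats
Sum = 4 + 3 + 3 + 4 + 2 + 4
= 20 beats


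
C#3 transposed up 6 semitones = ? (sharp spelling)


Solution.
C#3: chromatic position 1 in octave 3 → absolute = 3×12 + 1 = 37
Transpose up 6: 37 + 6 = 43
43 = 3×12 + 7 → G in octave 3
Result = G3


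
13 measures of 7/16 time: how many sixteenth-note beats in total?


Let's work it out.
Time signature 7/16: the bottom number 16 means the sixteenth note gets one count
The top number 7 means 7 sixteenth-note beats per measure
Total = 7 × 13 measures
= 91 sixteenth-note beats


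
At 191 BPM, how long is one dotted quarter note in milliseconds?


Solution.
One quarter-note beat = 60000 / BPM = 60000 / 191 ms
Dotted quarter note = 3/2 × quarter note
Duration = 3/2 × 60000 / 191 = 90000 / 191
= 471.2 ms


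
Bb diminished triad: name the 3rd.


Diminished triad = root + minor 3rd (3 semitones) + diminished 5th (6 semitones)
A triad on Bb stacks thirds, so the chord tones use letter names B-D-F
Root: Bb
Minor 3rd above Bb: Db
Diminished 5th above Bb: Fb
The 3rd = Db


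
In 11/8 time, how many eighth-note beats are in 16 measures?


Time signature 11/8: the bottom number 8 means the eighth note gets one count
The top number 11 means 11 eighth-note beats per measure
Total = 11 × 16 measures
= 176 eighth-note beats


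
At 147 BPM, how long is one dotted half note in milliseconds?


Step by step:
One quarter-note beat = 60000 / BPM = 60000 / 147 ms
Dotted half note = 3 × quarter note
Duration = 3 × 60000 / 147 = 180000 / 147
= 1224.5 ms


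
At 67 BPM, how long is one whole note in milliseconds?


One quarter-note beat = 60000 / BPM = 60000 / 67 ms
Whole note = 4 × quarter note
Duration = 4 × 60000 / 67 = 240000 / 67
= 3582.1 ms


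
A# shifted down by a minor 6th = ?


Working:
minor 6th: 6 letter names, 8 semitones
Letter: A - 5 → C
Pitch: A# - 8 semitones, spelled as a C → C##
= C##


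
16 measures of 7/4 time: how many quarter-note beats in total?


Solution.
Time signature 7/4: the bottom number 4 means the quarter note gets one count
The top number 7 means 7 quarter-note beats per measure
Total = 7 × 16 measures
= 112 quarter-note beats


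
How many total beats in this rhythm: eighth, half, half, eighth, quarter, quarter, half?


Reasoning:
Beat values:
  eighth = 0.5 beats
  half = 2 beats
  half = 2 beats
  eighth = 0.5 beats
  quarter = 1 beat
  quarter = 1 beat
  half = 2 beats
Sum = 0.5 + 2 + 2 + 0.5 + 1 + 1 + 2
= 9 beats


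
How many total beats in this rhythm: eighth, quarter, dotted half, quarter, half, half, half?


Reasoning:
Beat values:
  eighth = 0.5 beats
  quarter = 1 beat
  dotted half = 3 beats
  quarter = 1 beat
  half = 2 beats
  half = 2 beats
  half = 2 beats
Sum = 0.5 + 1 + 3 + 1 + 2 + 2 + 2
= 11.5 beats


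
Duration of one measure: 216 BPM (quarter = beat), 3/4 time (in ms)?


Solution.
Quarter-note beat duration = 60000 / 216 ms
Beats per measure (3/4) = 3
One measure = 3 × 60000 / 216 = 180000 / 216 ms
= 833.3 ms


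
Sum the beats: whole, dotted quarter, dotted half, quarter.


Let's work it out.
Beat values:
  whole = 4 beats
  dotted quarter = 1.5 beats
  dotted half = 3 beats
  quarter = 1 beat
Sum = 4 + 1.5 + 3 + 1
= 9.5 beats


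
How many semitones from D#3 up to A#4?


Step by step:
Absolute semitone position = octave×12 + chromatic position
D#3: 3×12 + 3 = 39
A#4: 4×12 + 10 = 58
Difference = 58 - 39 = 19
= 19 semitones


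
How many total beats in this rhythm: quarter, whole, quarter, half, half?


Beat values:
  quarter = 1 beat
  whole = 4 beats
  quarter = 1 beat
  half = 2 beats
  half = 2 beats
Sum = 1 + 4 + 1 + 2 + 2
= 10 beats


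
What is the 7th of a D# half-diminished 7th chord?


Solution.
Half-diminished 7th chord = root + minor 3rd + diminished 5th + minor 7th
Seventh chords stack in thirds, so the letter names are D-F-A-C
Root: D#
Minor 3rd above D#: F#
Diminished 5th above D#: A
Minor 7th above D#: C#
The 7th = C#


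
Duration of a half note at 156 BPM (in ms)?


Let's work it out.
One quarter-note beat = 60000 / BPM = 60000 / 156 ms
Half note = 2 × quarter note
Duration = 2 × 60000 / 156 = 120000 / 156
= 769.2 ms


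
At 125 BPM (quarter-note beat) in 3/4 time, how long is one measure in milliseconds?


Quarter-note beat duration = 60000 / 125 ms
Beats per measure (3/4) = 3
One measure = 3 × 60000 / 125 = 180000 / 125 ms
= 1440.0 ms


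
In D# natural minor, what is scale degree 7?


Natural minor scale pattern: W-H-W-W-H-W-W (2-1-2-2-1-2-2 semitones)
Starting from D#:
  D# + 2 semitones → E#
  E# + 1 semitone → F#
  F# + 2 semitones → G#
  G# + 2 semitones → A#
  A# + 1 semitone → B
  B + 2 semitones → C#
  C# + 2 semitones → D#
Scale: D# E# F# G# A# B C#
Degree 7 = C#


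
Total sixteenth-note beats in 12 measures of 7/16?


Solution.
Time signature 7/16: the bottom number 16 means the sixteenth note gets one count
The top number 7 means 7 sixteenth-note beats per measure
Total = 7 × 12 measures
= 84 sixteenth-note beats


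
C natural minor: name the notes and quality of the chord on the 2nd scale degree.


Solution.
C natural minor scale: C D Eb F G Ab Bb
Diatonic triad on degree 2 stacks scale notes 2, 4, 6: D F Ab
D→F = 3 semitones; D→Ab = 6 semitones → diminished triad
= D F Ab (diminished)


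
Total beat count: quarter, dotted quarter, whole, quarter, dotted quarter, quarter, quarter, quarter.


Solution.
Beat values:
  quarter = 1 beat
  dotted quarter = 1.5 beats
  whole = 4 beats
  quarter = 1 beat
  dotted quarter = 1.5 beats
  quarter = 1 beat
  quarter = 1 beat
  quarter = 1 beat
Sum = 1 + 1.5 + 4 + 1 + 1.5 + 1 + 1 + 1
= 12 beats


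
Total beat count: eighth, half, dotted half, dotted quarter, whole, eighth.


Working:
Beat values:
  eighth = 0.5 beats
  half = 2 beats
  dotted half = 3 beats
  dotted quarter = 1.5 beats
  whole = 4 beats
  eighth = 0.5 beats
Sum = 0.5 + 2 + 3 + 1.5 + 4 + 0.5
= 11.5 beats


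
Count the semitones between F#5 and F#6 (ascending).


Reasoning:
Absolute semitone position = octave×12 + chromatic position
F#5: 5×12 + 6 = 66
F#6: 6×12 + 6 = 78
Difference = 78 - 66 = 12
= 12 semitones


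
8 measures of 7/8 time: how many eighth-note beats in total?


Let's work it out.
Time signature 7/8: the bottom number 8 means the eighth note gets one count
The top number 7 means 7 eighth-note beats per measure
Total = 7 × 8 measures
= 56 eighth-note beats


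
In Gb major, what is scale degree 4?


Working:
Major scale pattern: W-W-H-W-W-W-H (2-2-1-2-2-2-1 semitones)
Starting from Gb:
  Gb + 2 semitones → Ab
  Ab + 2 semitones → Bb
  Bb + 1 semitone → Cb
  Cb + 2 semitones → Db
  Db + 2 semitones → Eb
  Eb + 2 semitones → F
  F + 1 semitone → Gb
Scale: Gb Ab Bb Cb Db Eb F
Degree 4 = Cb


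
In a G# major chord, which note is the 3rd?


Working:
Major triad = root + major 3rd (4 semitones) + perfect 5th (7 semitones)
A triad on G# stacks thirds, so the chord tones use letter names G-B-D
Root: G#
Major 3rd above G#: B#
Perfect 5th above G#: D#
The 3rd = B#


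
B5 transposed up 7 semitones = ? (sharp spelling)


Step by step:
B5: chromatic position 11 in octave 5 → absolute = 5×12 + 11 = 71
Transpose up 7: 71 + 7 = 78
78 = 6×12 + 6 → F# in octave 6
Result = F#6


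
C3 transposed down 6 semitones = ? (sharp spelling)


Let's work it out.
C3: chromatic position 0 in octave 3 → absolute = 3×12 + 0 = 36
Transpose down 6: 36 - 6 = 30
30 = 2×12 + 6 → F# in octave 2
Result = F#2


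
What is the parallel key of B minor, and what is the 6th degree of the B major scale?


Step by step:
Parallel keys share the same tonic but differ in mode
B minor → parallel is B major
B major scale: B C# D# E F# G# A#
= B major; 6th degree = G#


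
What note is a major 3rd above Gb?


Let's work it out.
A 3rd spans 3 letter names, so from G we land on B
A major 3rd = 4 semitones above Gb
Spell B at that pitch: Bb
= Bb


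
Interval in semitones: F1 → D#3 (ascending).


Absolute semitone position = octave×12 + chromatic position
F1: 1×12 + 5 = 17
D#3: 3×12 + 3 = 39
Difference = 39 - 17 = 22
= 22 semitones


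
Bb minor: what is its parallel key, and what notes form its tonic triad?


Parallel keys share the same tonic but differ in mode
Bb minor → parallel is Bb major
Tonic triad of Bb major = Bb D F
= Bb major; triad = Bb D F


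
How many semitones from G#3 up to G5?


Working:
Absolute semitone position = octave×12 + chromatic position
G#3: 3×12 + 8 = 44
G5: 5×12 + 7 = 67
Difference = 67 - 44 = 23
= 23 semitones


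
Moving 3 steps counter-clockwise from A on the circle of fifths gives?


Reasoning:
Each counter-clockwise step moves down a perfect 5th (= up a perfect 4th)
From A: A → D → G → C
= C


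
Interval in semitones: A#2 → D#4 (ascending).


Let's work it out.
Absolute semitone position = octave×12 + chromatic position
A#2: 2×12 + 10 = 34
D#4: 4×12 + 3 = 51
Difference = 51 - 34 = 17
= 17 semitones


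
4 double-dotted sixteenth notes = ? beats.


Solution.
Base sixteenth note = 1/4 beats
Dot 1 adds half the previous value: +1/8
Dot 2 adds half the previous value: +1/16
One double-dotted sixteenth = 1/4 + 1/8 + 1/16 = 7/16
4 of them = 4 × 7/16 = 7/4
= 7/4 beats


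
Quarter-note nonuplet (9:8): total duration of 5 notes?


Nonuplet: 9 notes occupy the space of 8 quarter notes
Space = 8 × 1 = 8 beats
Each nonuplet note = 8 / 9 = 8/9 beats
5 notes = 5 × 8/9 = 40/9
= 40/9 beats


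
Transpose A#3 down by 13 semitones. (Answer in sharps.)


Reasoning:
A#3: chromatic position 10 in octave 3 → absolute = 3×12 + 10 = 46
Transpose down 13: 46 - 13 = 33
33 = 2×12 + 9 → A in octave 2
Result = A2


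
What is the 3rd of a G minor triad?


Minor triad = root + minor 3rd (3 semitones) + perfect 5th (7 semitones)
A triad on G stacks thirds, so the chord tones use letter names G-B-D
Root: G
Minor 3rd above G: Bb
Perfect 5th above G: D
The 3rd = Bb


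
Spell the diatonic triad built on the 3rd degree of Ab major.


Step by step:
Ab major scale: Ab Bb C Db Eb F G
Diatonic triad on degree 3 stacks scale notes 3, 5, 7: C Eb G
C→Eb = 3 semitones; C→G = 7 semitones → minor triad
= C Eb G (minor)


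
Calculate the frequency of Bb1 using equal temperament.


f = 440 × 2^(n/12) where n = semitones from A4
Bb1: -35 semitones from A4
f = 440 × 2^(-35/12)
f = 58.27 Hz


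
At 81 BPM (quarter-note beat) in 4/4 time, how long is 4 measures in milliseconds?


Quarter-note beat duration = 60000 / 81 ms
Beats per measure (4/4) = 4
One measure = 4 × 60000 / 81 = 240000 / 81 ms
4 measures = 4 × 240000 / 81 = 960000 / 81
= 11851.9 ms


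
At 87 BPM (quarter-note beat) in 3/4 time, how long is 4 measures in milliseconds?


Reasoning:
Quarter-note beat duration = 60000 / 87 ms
Beats per measure (3/4) = 3
One measure = 3 × 60000 / 87 = 180000 / 87 ms
4 measures = 4 × 180000 / 87 = 720000 / 87
= 8275.9 ms


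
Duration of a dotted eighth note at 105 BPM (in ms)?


One quarter-note beat = 60000 / BPM = 60000 / 105 ms
Dotted eighth note = 3/4 × quarter note
Duration = 3/4 × 60000 / 105 = 45000 / 105
= 428.6 ms


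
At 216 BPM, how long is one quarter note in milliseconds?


Solution.
One quarter-note beat = 60000 / BPM = 60000 / 216 ms
Duration = 60000 / 216
= 277.8 ms


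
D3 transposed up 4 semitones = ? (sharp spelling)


Solution.
D3: chromatic position 2 in octave 3 → absolute = 3×12 + 2 = 38
Transpose up 4: 38 + 4 = 42
42 = 3×12 + 6 → F# in octave 3
Result = F#3


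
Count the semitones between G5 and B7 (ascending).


Absolute semitone position = octave×12 + chromatic position
G5: 5×12 + 7 = 67
B7: 7×12 + 11 = 95
Difference = 95 - 67 = 28
= 28 semitones


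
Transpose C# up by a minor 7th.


Reasoning:
minor 7th: 7 letter names, 10 semitones
Letter: C + 6 → B
Pitch: C# + 10 semitones, spelled as a B → B
= B


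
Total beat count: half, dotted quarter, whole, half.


Solution.
Beat values:
  half = 2 beats
  dotted quarter = 1.5 beats
  whole = 4 beats
  half = 2 beats
Sum = 2 + 1.5 + 4 + 2
= 9.5 beats


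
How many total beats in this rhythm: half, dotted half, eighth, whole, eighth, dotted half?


Solution.
Beat values:
  half = 2 beats
  dotted half = 3 beats
  eighth = 0.5 beats
  whole = 4 beats
  eighth = 0.5 beats
  dotted half = 3 beats
Sum = 2 + 3 + 0.5 + 4 + 0.5 + 3
= 13 beats


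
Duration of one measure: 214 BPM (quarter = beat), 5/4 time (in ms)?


Quarter-note beat duration = 60000 / 214 ms
Beats per measure (5/4) = 5
One measure = 5 × 60000 / 214 = 300000 / 214 ms
= 1401.9 ms


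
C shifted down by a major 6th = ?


Solution.
major 6th: 6 letter names, 9 semitones
Letter: C - 5 → E
Pitch: C - 9 semitones, spelled as an E → Eb
= Eb


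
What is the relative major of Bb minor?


Working:
The relative major shares the key signature and is a minor 3rd above the minor tonic
A minor 3rd above Bb is Db
→ relative major of Bb minor is Db major
= Db major


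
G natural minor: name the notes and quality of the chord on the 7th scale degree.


Solution.
G natural minor scale: G A Bb C D Eb F
Diatonic triad on degree 7 stacks scale notes 7, 2, 4: F A C
F→A = 4 semitones; F→C = 7 semitones → major triad
= F A C (major)


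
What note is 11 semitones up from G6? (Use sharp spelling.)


Reasoning:
G6: chromatic position 7 in octave 6 → absolute = 6×12 + 7 = 79
Transpose up 11: 79 + 11 = 90
90 = 7×12 + 6 → F# in octave 7
Result = F#7


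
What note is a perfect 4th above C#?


Working:
A 4th spans 4 letter names, so from C we land on F
A perfect 4th = 5 semitones above C#
Spell F at that pitch: F#
= F#


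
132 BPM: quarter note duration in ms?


Step by step:
One quarter-note beat = 60000 / BPM = 60000 / 132 ms
Duration = 60000 / 132
= 454.5 ms


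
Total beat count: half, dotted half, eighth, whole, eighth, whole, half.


Reasoning:
Beat values:
  half = 2 beats
  dotted half = 3 beats
  eighth = 0.5 beats
  whole = 4 beats
  eighth = 0.5 beats
  whole = 4 beats
  half = 2 beats
Sum = 2 + 3 + 0.5 + 4 + 0.5 + 4 + 2
= 16 beats


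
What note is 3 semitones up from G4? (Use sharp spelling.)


Solution.
G4: chromatic position 7 in octave 4 → absolute = 4×12 + 7 = 55
Transpose up 3: 55 + 3 = 58
58 = 4×12 + 10 → A# in octave 4
Result = A#4


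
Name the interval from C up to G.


Working:
Letter names: C → G spans 5 letter names → a 5th
Semitones: C → G = 7 half-steps
A 5th of 7 semitones is a perfect 5th
= perfect 5th


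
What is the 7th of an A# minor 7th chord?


Minor 7th chord = root + minor 3rd + perfect 5th + minor 7th
Seventh chords stack in thirds, so the letter names are A-C-E-G
Root: A#
Minor 3rd above A#: C#
Perfect 5th above A#: E#
Minor 7th above A#: G#
The 7th = G#


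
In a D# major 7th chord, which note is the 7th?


Working:
Major 7th chord = root + major 3rd + perfect 5th + major 7th
Seventh chords stack in thirds, so the letter names are D-F-A-C
Root: D#
Major 3rd above D#: F##
Perfect 5th above D#: A#
Major 7th above D#: C##
The 7th = C##


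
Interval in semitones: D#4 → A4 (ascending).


Absolute semitone position = octave×12 + chromatic position
D#4: 4×12 + 3 = 51
A4: 4×12 + 9 = 57
Difference = 57 - 51 = 6
= 6 semitones


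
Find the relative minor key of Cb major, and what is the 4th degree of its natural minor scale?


The relative minor shares the major's key signature and starts on its 6th degree
6th degree = a major 6th above the tonic; a major 6th above Cb is Ab
→ relative minor of Cb major is Ab minor
Ab natural minor scale: Ab Bb Cb Db Eb Fb Gb
= Ab minor; 4th degree = Db


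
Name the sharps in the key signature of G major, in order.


Sharp major keys follow the circle of fifths: C(0), G(1), D(2), A(3), E(4), B(5), F#(6), C#(7)
G major has 1 sharp
Order of sharps: F# C# G# D# A# E# B# → first 1: F#
= F#


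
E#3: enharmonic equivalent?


Enharmonic notes sound the same pitch but are spelled with different letter names
E# and F name the same pitch class
= F3


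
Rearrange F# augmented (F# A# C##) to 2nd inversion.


Step by step:
Root position: F# A# C##
2nd inversion: move root and 3rd up an octave
Bass note: C##
Notes (bottom to top) = C## F# A#


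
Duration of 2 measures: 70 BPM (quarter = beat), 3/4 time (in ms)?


Let's work it out.
Quarter-note beat duration = 60000 / 70 ms
Beats per measure (3/4) = 3
One measure = 3 × 60000 / 70 = 180000 / 70 ms
2 measures = 2 × 180000 / 70 = 360000 / 70
= 5142.9 ms


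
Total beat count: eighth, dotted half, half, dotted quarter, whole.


Reasoning:
Beat values:
  eighth = 0.5 beats
  dotted half = 3 beats
  half = 2 beats
  dotted quarter = 1.5 beats
  whole = 4 beats
Sum = 0.5 + 3 + 2 + 1.5 + 4
= 11 beats


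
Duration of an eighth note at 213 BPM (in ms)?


Reasoning:
One quarter-note beat = 60000 / BPM = 60000 / 213 ms
Eighth note = 1/2 × quarter note
Duration = 1/2 × 60000 / 213 = 30000 / 213
= 140.8 ms


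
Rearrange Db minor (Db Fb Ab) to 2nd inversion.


Step by step:
Root position: Db Fb Ab
2nd inversion: move root and 3rd up an octave
Bass note: Ab
Notes (bottom to top) = Ab Db Fb


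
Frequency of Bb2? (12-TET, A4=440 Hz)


Working:
f = 440 × 2^(n/12) where n = semitones from A4
Bb2: -23 semitones from A4
f = 440 × 2^(-23/12)
f = 116.54 Hz


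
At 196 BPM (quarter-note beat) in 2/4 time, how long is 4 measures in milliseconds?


Step by step:
Quarter-note beat duration = 60000 / 196 ms
Beats per measure (2/4) = 2
One measure = 2 × 60000 / 196 = 120000 / 196 ms
4 measures = 4 × 120000 / 196 = 480000 / 196
= 2449.0 ms


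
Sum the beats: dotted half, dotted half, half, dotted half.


Beat values:
  dotted half = 3 beats
  dotted half = 3 beats
  half = 2 beats
  dotted half = 3 beats
Sum = 3 + 3 + 2 + 3
= 11 beats
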